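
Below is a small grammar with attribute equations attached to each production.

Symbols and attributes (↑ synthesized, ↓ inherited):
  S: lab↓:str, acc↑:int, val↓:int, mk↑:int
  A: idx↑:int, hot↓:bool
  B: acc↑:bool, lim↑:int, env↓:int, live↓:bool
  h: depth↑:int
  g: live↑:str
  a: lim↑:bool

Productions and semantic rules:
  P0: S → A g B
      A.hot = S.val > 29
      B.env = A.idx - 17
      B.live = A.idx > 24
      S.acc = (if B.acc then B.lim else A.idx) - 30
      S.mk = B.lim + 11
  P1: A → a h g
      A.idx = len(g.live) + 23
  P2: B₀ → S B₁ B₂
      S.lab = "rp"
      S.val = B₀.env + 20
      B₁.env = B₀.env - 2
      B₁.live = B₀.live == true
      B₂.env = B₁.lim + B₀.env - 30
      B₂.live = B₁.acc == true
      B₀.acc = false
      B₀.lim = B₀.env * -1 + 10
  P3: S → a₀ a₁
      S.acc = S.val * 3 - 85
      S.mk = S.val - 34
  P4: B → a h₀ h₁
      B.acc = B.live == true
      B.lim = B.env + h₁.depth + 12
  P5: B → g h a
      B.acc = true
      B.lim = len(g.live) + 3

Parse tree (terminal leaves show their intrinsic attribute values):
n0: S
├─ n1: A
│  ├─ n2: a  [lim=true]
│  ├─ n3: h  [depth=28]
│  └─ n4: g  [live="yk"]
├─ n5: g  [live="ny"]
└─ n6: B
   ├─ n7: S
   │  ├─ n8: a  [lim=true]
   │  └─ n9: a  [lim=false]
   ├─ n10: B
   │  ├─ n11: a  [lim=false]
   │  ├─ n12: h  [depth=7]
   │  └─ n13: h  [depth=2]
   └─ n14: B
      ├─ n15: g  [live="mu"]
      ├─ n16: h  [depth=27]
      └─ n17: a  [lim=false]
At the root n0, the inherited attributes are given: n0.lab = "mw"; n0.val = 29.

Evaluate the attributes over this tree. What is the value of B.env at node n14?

-2

1. n0.lab = "mw"  [given at root]
2. n0.val = 29  [given at root]
3. n1.hot = false  [S.val > 29]
4. n2.lim = true  [terminal]
5. n3.depth = 28  [terminal]
6. n4.live = "yk"  [terminal]
7. n1.idx = 25  [len(g.live) + 23]
8. n5.live = "ny"  [terminal]
9. n6.env = 8  [A.idx - 17]
10. n6.live = true  [A.idx > 24]
11. n7.lab = "rp"  ["rp"]
12. n7.val = 28  [B₀.env + 20]
13. n8.lim = true  [terminal]
14. n9.lim = false  [terminal]
15. n7.acc = -1  [S.val * 3 - 85]
16. n7.mk = -6  [S.val - 34]
17. n10.env = 6  [B₀.env - 2]
18. n10.live = true  [B₀.live == true]
19. n11.lim = false  [terminal]
20. n12.depth = 7  [terminal]
21. n13.depth = 2  [terminal]
22. n10.acc = true  [B.live == true]
23. n10.lim = 20  [B.env + h₁.depth + 12]
24. n14.env = -2  [B₁.lim + B₀.env - 30]
25. n14.live = true  [B₁.acc == true]
26. n15.live = "mu"  [terminal]
27. n16.depth = 27  [terminal]
28. n17.lim = false  [terminal]
29. n14.acc = true  [true]
30. n14.lim = 5  [len(g.live) + 3]
31. n6.acc = false  [false]
32. n6.lim = 2  [B₀.env * -1 + 10]
33. n0.acc = -5  [(if B.acc then B.lim else A.idx) - 30]
34. n0.mk = 13  [B.lim + 11]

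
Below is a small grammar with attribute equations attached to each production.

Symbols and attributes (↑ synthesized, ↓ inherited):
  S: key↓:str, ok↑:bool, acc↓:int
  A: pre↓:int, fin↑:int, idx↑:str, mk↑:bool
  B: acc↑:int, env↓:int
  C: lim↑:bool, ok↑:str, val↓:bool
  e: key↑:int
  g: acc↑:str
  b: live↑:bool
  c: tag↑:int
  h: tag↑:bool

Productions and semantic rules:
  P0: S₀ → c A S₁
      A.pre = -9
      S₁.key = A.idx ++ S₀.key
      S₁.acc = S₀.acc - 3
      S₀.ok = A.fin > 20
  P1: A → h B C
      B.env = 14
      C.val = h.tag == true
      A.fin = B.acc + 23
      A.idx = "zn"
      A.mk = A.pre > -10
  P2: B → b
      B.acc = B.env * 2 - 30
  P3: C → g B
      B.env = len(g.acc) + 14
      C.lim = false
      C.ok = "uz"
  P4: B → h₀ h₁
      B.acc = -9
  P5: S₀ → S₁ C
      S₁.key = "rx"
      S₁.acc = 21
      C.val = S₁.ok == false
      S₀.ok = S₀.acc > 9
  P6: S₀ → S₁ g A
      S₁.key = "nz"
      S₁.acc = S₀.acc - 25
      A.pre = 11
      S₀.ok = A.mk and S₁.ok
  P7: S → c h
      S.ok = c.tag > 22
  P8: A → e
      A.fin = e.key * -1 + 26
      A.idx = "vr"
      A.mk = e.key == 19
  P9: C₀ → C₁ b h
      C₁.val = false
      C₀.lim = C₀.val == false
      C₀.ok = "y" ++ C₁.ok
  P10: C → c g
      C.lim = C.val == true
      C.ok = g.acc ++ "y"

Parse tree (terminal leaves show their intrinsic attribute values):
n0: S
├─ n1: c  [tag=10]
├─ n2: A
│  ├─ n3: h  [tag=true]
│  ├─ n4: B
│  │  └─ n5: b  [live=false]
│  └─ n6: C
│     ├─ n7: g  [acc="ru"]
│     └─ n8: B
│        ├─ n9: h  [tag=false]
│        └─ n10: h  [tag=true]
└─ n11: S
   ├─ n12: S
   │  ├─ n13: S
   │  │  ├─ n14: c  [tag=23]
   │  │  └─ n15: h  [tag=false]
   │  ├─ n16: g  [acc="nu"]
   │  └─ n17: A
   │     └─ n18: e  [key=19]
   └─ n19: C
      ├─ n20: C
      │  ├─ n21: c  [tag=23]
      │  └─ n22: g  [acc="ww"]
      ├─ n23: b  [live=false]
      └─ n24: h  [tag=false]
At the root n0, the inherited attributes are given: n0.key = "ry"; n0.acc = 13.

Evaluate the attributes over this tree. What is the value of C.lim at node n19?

1. n0.key = "ry"  [given at root]
2. n0.acc = 13  [given at root]
3. n1.tag = 10  [terminal]
4. n2.pre = -9  [-9]
5. n3.tag = true  [terminal]
6. n4.env = 14  [14]
7. n5.live = false  [terminal]
8. n4.acc = -2  [B.env * 2 - 30]
9. n6.val = true  [h.tag == true]
10. n7.acc = "ru"  [terminal]
11. n8.env = 16  [len(g.acc) + 14]
12. n9.tag = false  [terminal]
13. n10.tag = true  [terminal]
14. n8.acc = -9  [-9]
15. n6.lim = false  [false]
16. n6.ok = "uz"  ["uz"]
17. n2.fin = 21  [B.acc + 23]
18. n2.idx = "zn"  ["zn"]
19. n2.mk = true  [A.pre > -10]
20. n11.key = "znry"  [A.idx ++ S₀.key]
21. n11.acc = 10  [S₀.acc - 3]
22. n12.key = "rx"  ["rx"]
23. n12.acc = 21  [21]
24. n13.key = "nz"  ["nz"]
25. n13.acc = -4  [S₀.acc - 25]
26. n14.tag = 23  [terminal]
27. n15.tag = false  [terminal]
28. n13.ok = true  [c.tag > 22]
29. n16.acc = "nu"  [terminal]
30. n17.pre = 11  [11]
31. n18.key = 19  [terminal]
32. n17.fin = 7  [e.key * -1 + 26]
33. n17.idx = "vr"  ["vr"]
34. n17.mk = true  [e.key == 19]
35. n12.ok = true  [A.mk and S₁.ok]
36. n19.val = false  [S₁.ok == false]
37. n20.val = false  [false]
38. n21.tag = 23  [terminal]
39. n22.acc = "ww"  [terminal]
40. n20.lim = false  [C.val == true]
41. n20.ok = "wwy"  [g.acc ++ "y"]
42. n23.live = false  [terminal]
43. n24.tag = false  [terminal]
44. n19.lim = true  [C₀.val == false]
45. n19.ok = "ywwy"  ["y" ++ C₁.ok]
46. n11.ok = true  [S₀.acc > 9]
47. n0.ok = true  [A.fin > 20]

true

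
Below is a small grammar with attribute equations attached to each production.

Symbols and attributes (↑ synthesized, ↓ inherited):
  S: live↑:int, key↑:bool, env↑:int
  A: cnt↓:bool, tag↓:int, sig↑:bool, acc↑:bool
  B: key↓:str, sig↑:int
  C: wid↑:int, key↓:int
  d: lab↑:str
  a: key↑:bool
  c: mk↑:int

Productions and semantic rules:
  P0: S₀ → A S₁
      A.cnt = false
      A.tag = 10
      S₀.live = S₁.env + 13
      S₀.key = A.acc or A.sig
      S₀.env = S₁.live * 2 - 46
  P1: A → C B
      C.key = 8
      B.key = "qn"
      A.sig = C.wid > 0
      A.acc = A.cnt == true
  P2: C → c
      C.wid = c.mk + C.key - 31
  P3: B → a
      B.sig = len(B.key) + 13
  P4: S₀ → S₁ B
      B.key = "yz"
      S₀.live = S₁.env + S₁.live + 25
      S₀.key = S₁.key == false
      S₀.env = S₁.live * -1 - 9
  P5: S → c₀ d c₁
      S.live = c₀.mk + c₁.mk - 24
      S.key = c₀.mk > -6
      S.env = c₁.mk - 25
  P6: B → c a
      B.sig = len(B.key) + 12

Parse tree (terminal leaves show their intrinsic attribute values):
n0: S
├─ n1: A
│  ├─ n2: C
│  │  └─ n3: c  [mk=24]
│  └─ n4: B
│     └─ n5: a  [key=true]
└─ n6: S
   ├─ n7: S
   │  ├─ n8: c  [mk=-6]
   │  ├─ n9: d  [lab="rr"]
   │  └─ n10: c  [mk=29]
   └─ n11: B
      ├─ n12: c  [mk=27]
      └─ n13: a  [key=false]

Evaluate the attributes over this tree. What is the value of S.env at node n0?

1. n1.cnt = false  [false]
2. n1.tag = 10  [10]
3. n2.key = 8  [8]
4. n3.mk = 24  [terminal]
5. n2.wid = 1  [c.mk + C.key - 31]
6. n4.key = "qn"  ["qn"]
7. n5.key = true  [terminal]
8. n4.sig = 15  [len(B.key) + 13]
9. n1.sig = true  [C.wid > 0]
10. n1.acc = false  [A.cnt == true]
11. n8.mk = -6  [terminal]
12. n9.lab = "rr"  [terminal]
13. n10.mk = 29  [terminal]
14. n7.live = -1  [c₀.mk + c₁.mk - 24]
15. n7.key = false  [c₀.mk > -6]
16. n7.env = 4  [c₁.mk - 25]
17. n11.key = "yz"  ["yz"]
18. n12.mk = 27  [terminal]
19. n13.key = false  [terminal]
20. n11.sig = 14  [len(B.key) + 12]
21. n6.live = 28  [S₁.env + S₁.live + 25]
22. n6.key = true  [S₁.key == false]
23. n6.env = -8  [S₁.live * -1 - 9]
24. n0.live = 5  [S₁.env + 13]
25. n0.key = true  [A.acc or A.sig]
26. n0.env = 10  [S₁.live * 2 - 46]

10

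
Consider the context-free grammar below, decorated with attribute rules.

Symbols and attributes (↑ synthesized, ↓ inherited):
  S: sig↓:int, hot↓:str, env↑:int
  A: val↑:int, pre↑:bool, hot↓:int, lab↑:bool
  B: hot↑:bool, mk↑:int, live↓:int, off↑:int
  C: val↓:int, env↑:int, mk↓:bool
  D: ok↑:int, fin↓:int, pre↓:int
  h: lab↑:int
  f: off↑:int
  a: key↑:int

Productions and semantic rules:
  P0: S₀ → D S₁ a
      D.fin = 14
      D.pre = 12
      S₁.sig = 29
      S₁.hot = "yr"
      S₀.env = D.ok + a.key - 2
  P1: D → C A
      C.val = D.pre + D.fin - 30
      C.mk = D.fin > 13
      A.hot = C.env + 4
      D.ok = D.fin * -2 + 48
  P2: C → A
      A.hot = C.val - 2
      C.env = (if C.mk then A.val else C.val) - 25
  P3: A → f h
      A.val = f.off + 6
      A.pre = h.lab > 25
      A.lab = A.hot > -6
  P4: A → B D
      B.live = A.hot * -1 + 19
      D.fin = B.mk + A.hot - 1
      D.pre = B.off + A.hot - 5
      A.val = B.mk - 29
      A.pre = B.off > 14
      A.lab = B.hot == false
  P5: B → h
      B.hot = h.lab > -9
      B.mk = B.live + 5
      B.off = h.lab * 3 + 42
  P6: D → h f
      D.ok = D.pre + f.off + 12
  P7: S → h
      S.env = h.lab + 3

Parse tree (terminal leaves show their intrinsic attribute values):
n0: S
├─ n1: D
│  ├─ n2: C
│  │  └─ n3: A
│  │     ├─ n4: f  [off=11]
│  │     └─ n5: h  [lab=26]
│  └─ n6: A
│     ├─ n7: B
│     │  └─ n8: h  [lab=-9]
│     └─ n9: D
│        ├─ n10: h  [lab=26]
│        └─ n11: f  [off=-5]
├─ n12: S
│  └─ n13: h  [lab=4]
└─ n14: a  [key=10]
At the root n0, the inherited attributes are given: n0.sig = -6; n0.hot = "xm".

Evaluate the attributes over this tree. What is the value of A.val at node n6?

-1

1. n0.sig = -6  [given at root]
2. n0.hot = "xm"  [given at root]
3. n1.fin = 14  [14]
4. n1.pre = 12  [12]
5. n2.val = -4  [D.pre + D.fin - 30]
6. n2.mk = true  [D.fin > 13]
7. n3.hot = -6  [C.val - 2]
8. n4.off = 11  [terminal]
9. n5.lab = 26  [terminal]
10. n3.val = 17  [f.off + 6]
11. n3.pre = true  [h.lab > 25]
12. n3.lab = false  [A.hot > -6]
13. n2.env = -8  [(if C.mk then A.val else C.val) - 25]
14. n6.hot = -4  [C.env + 4]
15. n7.live = 23  [A.hot * -1 + 19]
16. n8.lab = -9  [terminal]
17. n7.hot = false  [h.lab > -9]
18. n7.mk = 28  [B.live + 5]
19. n7.off = 15  [h.lab * 3 + 42]
20. n9.fin = 23  [B.mk + A.hot - 1]
21. n9.pre = 6  [B.off + A.hot - 5]
22. n10.lab = 26  [terminal]
23. n11.off = -5  [terminal]
24. n9.ok = 13  [D.pre + f.off + 12]
25. n6.val = -1  [B.mk - 29]
26. n6.pre = true  [B.off > 14]
27. n6.lab = true  [B.hot == false]
28. n1.ok = 20  [D.fin * -2 + 48]
29. n12.sig = 29  [29]
30. n12.hot = "yr"  ["yr"]
31. n13.lab = 4  [terminal]
32. n12.env = 7  [h.lab + 3]
33. n14.key = 10  [terminal]
34. n0.env = 28  [D.ok + a.key - 2]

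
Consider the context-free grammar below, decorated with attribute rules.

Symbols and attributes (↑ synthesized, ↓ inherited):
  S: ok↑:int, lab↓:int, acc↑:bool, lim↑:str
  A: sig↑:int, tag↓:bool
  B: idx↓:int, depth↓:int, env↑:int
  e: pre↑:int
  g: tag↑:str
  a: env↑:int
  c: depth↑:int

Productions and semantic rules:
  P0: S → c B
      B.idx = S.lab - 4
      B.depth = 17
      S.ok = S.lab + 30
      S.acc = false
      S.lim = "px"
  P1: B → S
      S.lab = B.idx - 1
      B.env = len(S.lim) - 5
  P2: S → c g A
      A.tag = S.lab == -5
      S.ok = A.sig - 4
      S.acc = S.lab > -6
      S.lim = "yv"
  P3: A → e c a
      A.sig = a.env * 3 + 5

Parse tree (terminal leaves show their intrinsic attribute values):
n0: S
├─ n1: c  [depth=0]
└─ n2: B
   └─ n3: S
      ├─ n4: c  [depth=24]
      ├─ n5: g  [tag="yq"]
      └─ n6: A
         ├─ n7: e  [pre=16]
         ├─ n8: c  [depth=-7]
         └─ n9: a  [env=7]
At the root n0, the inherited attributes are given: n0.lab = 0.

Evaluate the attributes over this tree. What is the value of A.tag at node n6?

1. n0.lab = 0  [given at root]
2. n1.depth = 0  [terminal]
3. n2.idx = -4  [S.lab - 4]
4. n2.depth = 17  [17]
5. n3.lab = -5  [B.idx - 1]
6. n4.depth = 24  [terminal]
7. n5.tag = "yq"  [terminal]
8. n6.tag = true  [S.lab == -5]
9. n7.pre = 16  [terminal]
10. n8.depth = -7  [terminal]
11. n9.env = 7  [terminal]
12. n6.sig = 26  [a.env * 3 + 5]
13. n3.ok = 22  [A.sig - 4]
14. n3.acc = true  [S.lab > -6]
15. n3.lim = "yv"  ["yv"]
16. n2.env = -3  [len(S.lim) - 5]
17. n0.ok = 30  [S.lab + 30]
18. n0.acc = false  [false]
19. n0.lim = "px"  ["px"]

true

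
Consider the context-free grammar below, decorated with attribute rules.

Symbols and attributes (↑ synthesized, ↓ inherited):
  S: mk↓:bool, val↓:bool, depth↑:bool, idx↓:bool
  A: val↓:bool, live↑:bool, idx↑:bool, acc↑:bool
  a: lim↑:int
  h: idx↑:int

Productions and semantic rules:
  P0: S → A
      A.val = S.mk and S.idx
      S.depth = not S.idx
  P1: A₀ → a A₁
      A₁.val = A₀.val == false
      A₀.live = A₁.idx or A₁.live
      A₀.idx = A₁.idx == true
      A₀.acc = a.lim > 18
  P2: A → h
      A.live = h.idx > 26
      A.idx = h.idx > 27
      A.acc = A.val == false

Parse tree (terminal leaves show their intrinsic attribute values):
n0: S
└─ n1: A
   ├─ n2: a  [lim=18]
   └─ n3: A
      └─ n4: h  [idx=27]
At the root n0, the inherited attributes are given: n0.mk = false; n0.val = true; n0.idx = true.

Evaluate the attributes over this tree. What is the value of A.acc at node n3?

1. n0.mk = false  [given at root]
2. n0.val = true  [given at root]
3. n0.idx = true  [given at root]
4. n1.val = false  [S.mk and S.idx]
5. n2.lim = 18  [terminal]
6. n3.val = true  [A₀.val == false]
7. n4.idx = 27  [terminal]
8. n3.live = true  [h.idx > 26]
9. n3.idx = false  [h.idx > 27]
10. n3.acc = false  [A.val == false]
11. n1.live = true  [A₁.idx or A₁.live]
12. n1.idx = false  [A₁.idx == true]
13. n1.acc = false  [a.lim > 18]
14. n0.depth = false  [not S.idx]

false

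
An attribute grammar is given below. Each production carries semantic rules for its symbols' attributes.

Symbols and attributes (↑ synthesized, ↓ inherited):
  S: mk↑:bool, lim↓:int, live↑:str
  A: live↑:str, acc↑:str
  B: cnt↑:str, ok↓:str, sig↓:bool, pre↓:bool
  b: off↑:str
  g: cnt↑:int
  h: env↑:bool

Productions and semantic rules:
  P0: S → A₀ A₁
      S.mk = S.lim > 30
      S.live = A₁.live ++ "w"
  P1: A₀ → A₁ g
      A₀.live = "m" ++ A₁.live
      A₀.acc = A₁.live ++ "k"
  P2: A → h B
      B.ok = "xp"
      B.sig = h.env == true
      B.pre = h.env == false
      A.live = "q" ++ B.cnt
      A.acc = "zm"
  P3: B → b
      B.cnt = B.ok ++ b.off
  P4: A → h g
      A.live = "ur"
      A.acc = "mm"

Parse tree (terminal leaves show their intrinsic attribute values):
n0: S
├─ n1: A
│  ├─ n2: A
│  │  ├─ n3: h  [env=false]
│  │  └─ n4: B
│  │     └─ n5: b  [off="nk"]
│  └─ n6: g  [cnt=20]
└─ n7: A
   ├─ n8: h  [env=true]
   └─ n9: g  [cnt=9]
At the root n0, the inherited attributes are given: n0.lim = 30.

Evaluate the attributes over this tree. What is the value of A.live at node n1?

1. n0.lim = 30  [given at root]
2. n3.env = false  [terminal]
3. n4.ok = "xp"  ["xp"]
4. n4.sig = false  [h.env == true]
5. n4.pre = true  [h.env == false]
6. n5.off = "nk"  [terminal]
7. n4.cnt = "xpnk"  [B.ok ++ b.off]
8. n2.live = "qxpnk"  ["q" ++ B.cnt]
9. n2.acc = "zm"  ["zm"]
10. n6.cnt = 20  [terminal]
11. n1.live = "mqxpnk"  ["m" ++ A₁.live]
12. n1.acc = "qxpnkk"  [A₁.live ++ "k"]
13. n8.env = true  [terminal]
14. n9.cnt = 9  [terminal]
15. n7.live = "ur"  ["ur"]
16. n7.acc = "mm"  ["mm"]
17. n0.mk = false  [S.lim > 30]
18. n0.live = "urw"  [A₁.live ++ "w"]

"mqxpnk"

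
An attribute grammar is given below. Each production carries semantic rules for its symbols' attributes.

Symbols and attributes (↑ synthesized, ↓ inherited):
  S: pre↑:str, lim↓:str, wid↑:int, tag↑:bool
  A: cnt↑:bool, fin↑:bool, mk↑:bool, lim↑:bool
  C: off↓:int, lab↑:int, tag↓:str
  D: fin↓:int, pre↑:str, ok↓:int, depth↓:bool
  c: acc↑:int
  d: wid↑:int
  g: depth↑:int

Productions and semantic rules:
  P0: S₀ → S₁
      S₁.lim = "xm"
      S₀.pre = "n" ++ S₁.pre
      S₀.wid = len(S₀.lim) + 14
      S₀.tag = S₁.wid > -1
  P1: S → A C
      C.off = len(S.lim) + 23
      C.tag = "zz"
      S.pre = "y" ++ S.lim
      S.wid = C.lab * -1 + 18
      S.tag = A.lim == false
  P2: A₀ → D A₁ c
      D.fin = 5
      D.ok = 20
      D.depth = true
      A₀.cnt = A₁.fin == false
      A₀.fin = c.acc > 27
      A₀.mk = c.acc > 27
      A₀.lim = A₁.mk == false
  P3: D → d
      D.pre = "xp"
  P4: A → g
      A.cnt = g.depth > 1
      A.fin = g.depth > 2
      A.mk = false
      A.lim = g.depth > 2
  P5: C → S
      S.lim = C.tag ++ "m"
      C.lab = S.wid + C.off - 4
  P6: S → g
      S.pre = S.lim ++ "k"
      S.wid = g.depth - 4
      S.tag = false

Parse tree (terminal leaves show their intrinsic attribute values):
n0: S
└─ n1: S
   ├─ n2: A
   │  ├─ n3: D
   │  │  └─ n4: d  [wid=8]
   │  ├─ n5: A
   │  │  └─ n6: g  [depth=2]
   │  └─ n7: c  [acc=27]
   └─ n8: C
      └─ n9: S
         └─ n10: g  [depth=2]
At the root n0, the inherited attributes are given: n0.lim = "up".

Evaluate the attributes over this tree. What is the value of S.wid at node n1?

1. n0.lim = "up"  [given at root]
2. n1.lim = "xm"  ["xm"]
3. n3.fin = 5  [5]
4. n3.ok = 20  [20]
5. n3.depth = true  [true]
6. n4.wid = 8  [terminal]
7. n3.pre = "xp"  ["xp"]
8. n6.depth = 2  [terminal]
9. n5.cnt = true  [g.depth > 1]
10. n5.fin = false  [g.depth > 2]
11. n5.mk = false  [false]
12. n5.lim = false  [g.depth > 2]
13. n7.acc = 27  [terminal]
14. n2.cnt = true  [A₁.fin == false]
15. n2.fin = false  [c.acc > 27]
16. n2.mk = false  [c.acc > 27]
17. n2.lim = true  [A₁.mk == false]
18. n8.off = 25  [len(S.lim) + 23]
19. n8.tag = "zz"  ["zz"]
20. n9.lim = "zzm"  [C.tag ++ "m"]
21. n10.depth = 2  [terminal]
22. n9.pre = "zzmk"  [S.lim ++ "k"]
23. n9.wid = -2  [g.depth - 4]
24. n9.tag = false  [false]
25. n8.lab = 19  [S.wid + C.off - 4]
26. n1.pre = "yxm"  ["y" ++ S.lim]
27. n1.wid = -1  [C.lab * -1 + 18]
28. n1.tag = false  [A.lim == false]
29. n0.pre = "nyxm"  ["n" ++ S₁.pre]
30. n0.wid = 16  [len(S₀.lim) + 14]
31. n0.tag = false  [S₁.wid > -1]

-1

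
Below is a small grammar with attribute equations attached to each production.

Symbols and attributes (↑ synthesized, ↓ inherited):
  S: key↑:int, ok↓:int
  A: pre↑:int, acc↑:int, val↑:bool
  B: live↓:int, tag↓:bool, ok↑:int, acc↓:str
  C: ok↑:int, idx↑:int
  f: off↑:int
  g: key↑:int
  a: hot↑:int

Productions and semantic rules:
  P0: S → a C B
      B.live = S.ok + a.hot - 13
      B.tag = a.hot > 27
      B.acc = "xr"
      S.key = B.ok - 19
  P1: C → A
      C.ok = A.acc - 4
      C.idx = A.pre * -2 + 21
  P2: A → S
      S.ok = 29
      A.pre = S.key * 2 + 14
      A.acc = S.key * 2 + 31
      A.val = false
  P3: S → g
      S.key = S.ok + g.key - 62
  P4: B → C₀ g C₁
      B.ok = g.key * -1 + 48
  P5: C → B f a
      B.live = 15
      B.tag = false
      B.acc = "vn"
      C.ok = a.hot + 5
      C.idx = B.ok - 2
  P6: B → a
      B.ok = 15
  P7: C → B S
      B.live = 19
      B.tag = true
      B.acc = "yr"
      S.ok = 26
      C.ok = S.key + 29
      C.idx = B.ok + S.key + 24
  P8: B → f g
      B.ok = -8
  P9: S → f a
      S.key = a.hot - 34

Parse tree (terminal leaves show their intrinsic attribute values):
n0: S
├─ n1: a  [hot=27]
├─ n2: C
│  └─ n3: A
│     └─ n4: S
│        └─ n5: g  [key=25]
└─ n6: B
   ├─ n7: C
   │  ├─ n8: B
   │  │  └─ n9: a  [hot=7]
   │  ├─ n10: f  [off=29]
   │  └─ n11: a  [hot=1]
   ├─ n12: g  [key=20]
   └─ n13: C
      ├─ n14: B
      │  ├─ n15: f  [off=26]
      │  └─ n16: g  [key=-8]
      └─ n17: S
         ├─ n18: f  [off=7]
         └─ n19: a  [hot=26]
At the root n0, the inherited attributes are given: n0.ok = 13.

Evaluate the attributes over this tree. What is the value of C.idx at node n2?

1. n0.ok = 13  [given at root]
2. n1.hot = 27  [terminal]
3. n4.ok = 29  [29]
4. n5.key = 25  [terminal]
5. n4.key = -8  [S.ok + g.key - 62]
6. n3.pre = -2  [S.key * 2 + 14]
7. n3.acc = 15  [S.key * 2 + 31]
8. n3.val = false  [false]
9. n2.ok = 11  [A.acc - 4]
10. n2.idx = 25  [A.pre * -2 + 21]
11. n6.live = 27  [S.ok + a.hot - 13]
12. n6.tag = false  [a.hot > 27]
13. n6.acc = "xr"  ["xr"]
14. n8.live = 15  [15]
15. n8.tag = false  [false]
16. n8.acc = "vn"  ["vn"]
17. n9.hot = 7  [terminal]
18. n8.ok = 15  [15]
19. n10.off = 29  [terminal]
20. n11.hot = 1  [terminal]
21. n7.ok = 6  [a.hot + 5]
22. n7.idx = 13  [B.ok - 2]
23. n12.key = 20  [terminal]
24. n14.live = 19  [19]
25. n14.tag = true  [true]
26. n14.acc = "yr"  ["yr"]
27. n15.off = 26  [terminal]
28. n16.key = -8  [terminal]
29. n14.ok = -8  [-8]
30. n17.ok = 26  [26]
31. n18.off = 7  [terminal]
32. n19.hot = 26  [terminal]
33. n17.key = -8  [a.hot - 34]
34. n13.ok = 21  [S.key + 29]
35. n13.idx = 8  [B.ok + S.key + 24]
36. n6.ok = 28  [g.key * -1 + 48]
37. n0.key = 9  [B.ok - 19]

25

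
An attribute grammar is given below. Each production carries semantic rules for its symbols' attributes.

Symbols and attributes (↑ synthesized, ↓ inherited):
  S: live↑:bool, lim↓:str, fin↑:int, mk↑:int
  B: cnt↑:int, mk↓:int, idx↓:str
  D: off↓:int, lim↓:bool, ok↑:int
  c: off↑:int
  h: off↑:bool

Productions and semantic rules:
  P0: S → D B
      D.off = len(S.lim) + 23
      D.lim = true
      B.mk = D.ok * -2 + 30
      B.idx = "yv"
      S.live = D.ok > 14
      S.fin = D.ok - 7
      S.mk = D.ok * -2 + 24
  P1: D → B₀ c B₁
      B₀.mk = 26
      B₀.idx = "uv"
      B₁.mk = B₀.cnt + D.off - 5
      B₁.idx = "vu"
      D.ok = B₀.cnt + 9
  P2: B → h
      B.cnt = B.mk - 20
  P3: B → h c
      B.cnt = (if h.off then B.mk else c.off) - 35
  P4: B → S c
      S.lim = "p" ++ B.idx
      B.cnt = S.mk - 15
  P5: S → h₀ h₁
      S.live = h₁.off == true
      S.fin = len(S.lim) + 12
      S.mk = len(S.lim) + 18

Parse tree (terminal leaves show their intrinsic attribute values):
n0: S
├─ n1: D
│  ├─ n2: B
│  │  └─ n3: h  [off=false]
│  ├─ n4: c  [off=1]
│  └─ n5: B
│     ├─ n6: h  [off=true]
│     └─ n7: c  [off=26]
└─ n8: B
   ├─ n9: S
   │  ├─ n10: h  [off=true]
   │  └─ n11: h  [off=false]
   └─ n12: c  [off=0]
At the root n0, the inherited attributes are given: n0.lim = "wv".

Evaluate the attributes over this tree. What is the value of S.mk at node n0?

1. n0.lim = "wv"  [given at root]
2. n1.off = 25  [len(S.lim) + 23]
3. n1.lim = true  [true]
4. n2.mk = 26  [26]
5. n2.idx = "uv"  ["uv"]
6. n3.off = false  [terminal]
7. n2.cnt = 6  [B.mk - 20]
8. n4.off = 1  [terminal]
9. n5.mk = 26  [B₀.cnt + D.off - 5]
10. n5.idx = "vu"  ["vu"]
11. n6.off = true  [terminal]
12. n7.off = 26  [terminal]
13. n5.cnt = -9  [(if h.off then B.mk else c.off) - 35]
14. n1.ok = 15  [B₀.cnt + 9]
15. n8.mk = 0  [D.ok * -2 + 30]
16. n8.idx = "yv"  ["yv"]
17. n9.lim = "pyv"  ["p" ++ B.idx]
18. n10.off = true  [terminal]
19. n11.off = false  [terminal]
20. n9.live = false  [h₁.off == true]
21. n9.fin = 15  [len(S.lim) + 12]
22. n9.mk = 21  [len(S.lim) + 18]
23. n12.off = 0  [terminal]
24. n8.cnt = 6  [S.mk - 15]
25. n0.live = true  [D.ok > 14]
26. n0.fin = 8  [D.ok - 7]
27. n0.mk = -6  [D.ok * -2 + 24]

-6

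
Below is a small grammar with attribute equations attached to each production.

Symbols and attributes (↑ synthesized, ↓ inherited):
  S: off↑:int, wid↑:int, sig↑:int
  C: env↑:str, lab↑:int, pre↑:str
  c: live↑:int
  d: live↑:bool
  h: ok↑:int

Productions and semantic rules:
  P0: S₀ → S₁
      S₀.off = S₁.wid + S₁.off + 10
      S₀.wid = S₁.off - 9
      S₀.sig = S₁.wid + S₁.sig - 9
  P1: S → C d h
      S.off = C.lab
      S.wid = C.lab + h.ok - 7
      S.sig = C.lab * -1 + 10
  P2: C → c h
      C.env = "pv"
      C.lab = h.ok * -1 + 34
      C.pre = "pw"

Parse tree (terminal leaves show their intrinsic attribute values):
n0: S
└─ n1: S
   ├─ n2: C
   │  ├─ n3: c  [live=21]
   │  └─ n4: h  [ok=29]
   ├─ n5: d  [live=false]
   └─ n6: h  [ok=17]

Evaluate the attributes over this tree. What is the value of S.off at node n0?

30

1. n3.live = 21  [terminal]
2. n4.ok = 29  [terminal]
3. n2.env = "pv"  ["pv"]
4. n2.lab = 5  [h.ok * -1 + 34]
5. n2.pre = "pw"  ["pw"]
6. n5.live = false  [terminal]
7. n6.ok = 17  [terminal]
8. n1.off = 5  [C.lab]
9. n1.wid = 15  [C.lab + h.ok - 7]
10. n1.sig = 5  [C.lab * -1 + 10]
11. n0.off = 30  [S₁.wid + S₁.off + 10]
12. n0.wid = -4  [S₁.off - 9]
13. n0.sig = 11  [S₁.wid + S₁.sig - 9]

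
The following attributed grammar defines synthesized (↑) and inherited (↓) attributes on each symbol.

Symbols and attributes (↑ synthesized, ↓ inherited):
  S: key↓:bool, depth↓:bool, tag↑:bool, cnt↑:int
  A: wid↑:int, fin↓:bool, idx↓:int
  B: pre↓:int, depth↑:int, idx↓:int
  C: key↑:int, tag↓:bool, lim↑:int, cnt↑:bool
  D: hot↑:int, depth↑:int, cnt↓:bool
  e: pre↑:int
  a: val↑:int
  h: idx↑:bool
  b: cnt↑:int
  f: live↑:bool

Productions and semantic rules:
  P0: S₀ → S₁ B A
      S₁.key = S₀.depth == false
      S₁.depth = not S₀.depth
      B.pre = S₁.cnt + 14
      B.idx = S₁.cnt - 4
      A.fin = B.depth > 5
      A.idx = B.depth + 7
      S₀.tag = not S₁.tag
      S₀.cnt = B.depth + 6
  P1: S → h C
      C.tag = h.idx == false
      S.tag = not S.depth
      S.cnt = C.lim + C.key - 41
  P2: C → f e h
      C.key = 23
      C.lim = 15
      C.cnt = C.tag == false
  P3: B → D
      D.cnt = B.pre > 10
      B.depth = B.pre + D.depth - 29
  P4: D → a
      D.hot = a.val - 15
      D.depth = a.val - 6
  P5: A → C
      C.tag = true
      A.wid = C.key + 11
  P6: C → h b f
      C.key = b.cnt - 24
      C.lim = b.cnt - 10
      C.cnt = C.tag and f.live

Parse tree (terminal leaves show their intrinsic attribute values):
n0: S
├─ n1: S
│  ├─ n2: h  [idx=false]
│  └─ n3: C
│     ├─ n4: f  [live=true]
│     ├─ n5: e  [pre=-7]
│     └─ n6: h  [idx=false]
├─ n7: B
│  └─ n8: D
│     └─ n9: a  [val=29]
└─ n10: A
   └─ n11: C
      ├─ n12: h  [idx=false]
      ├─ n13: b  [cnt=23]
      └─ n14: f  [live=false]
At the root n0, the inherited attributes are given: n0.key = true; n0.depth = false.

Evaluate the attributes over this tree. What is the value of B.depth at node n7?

1. n0.key = true  [given at root]
2. n0.depth = false  [given at root]
3. n1.key = true  [S₀.depth == false]
4. n1.depth = true  [not S₀.depth]
5. n2.idx = false  [terminal]
6. n3.tag = true  [h.idx == false]
7. n4.live = true  [terminal]
8. n5.pre = -7  [terminal]
9. n6.idx = false  [terminal]
10. n3.key = 23  [23]
11. n3.lim = 15  [15]
12. n3.cnt = false  [C.tag == false]
13. n1.tag = false  [not S.depth]
14. n1.cnt = -3  [C.lim + C.key - 41]
15. n7.pre = 11  [S₁.cnt + 14]
16. n7.idx = -7  [S₁.cnt - 4]
17. n8.cnt = true  [B.pre > 10]
18. n9.val = 29  [terminal]
19. n8.hot = 14  [a.val - 15]
20. n8.depth = 23  [a.val - 6]
21. n7.depth = 5  [B.pre + D.depth - 29]
22. n10.fin = false  [B.depth > 5]
23. n10.idx = 12  [B.depth + 7]
24. n11.tag = true  [true]
25. n12.idx = false  [terminal]
26. n13.cnt = 23  [terminal]
27. n14.live = false  [terminal]
28. n11.key = -1  [b.cnt - 24]
29. n11.lim = 13  [b.cnt - 10]
30. n11.cnt = false  [C.tag and f.live]
31. n10.wid = 10  [C.key + 11]
32. n0.tag = true  [not S₁.tag]
33. n0.cnt = 11  [B.depth + 6]

5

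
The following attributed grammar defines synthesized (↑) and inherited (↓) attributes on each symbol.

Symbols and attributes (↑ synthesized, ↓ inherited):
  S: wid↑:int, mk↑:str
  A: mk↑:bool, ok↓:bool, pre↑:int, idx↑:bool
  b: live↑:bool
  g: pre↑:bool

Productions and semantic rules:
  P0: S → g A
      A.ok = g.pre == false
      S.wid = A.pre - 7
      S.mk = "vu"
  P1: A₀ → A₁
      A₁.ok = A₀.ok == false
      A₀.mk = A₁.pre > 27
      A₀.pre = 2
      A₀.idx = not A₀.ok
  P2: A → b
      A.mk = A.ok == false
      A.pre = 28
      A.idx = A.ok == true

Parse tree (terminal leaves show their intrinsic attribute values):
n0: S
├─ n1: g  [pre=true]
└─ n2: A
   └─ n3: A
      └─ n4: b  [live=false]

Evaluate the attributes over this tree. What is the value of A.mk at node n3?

false

1. n1.pre = true  [terminal]
2. n2.ok = false  [g.pre == false]
3. n3.ok = true  [A₀.ok == false]
4. n4.live = false  [terminal]
5. n3.mk = false  [A.ok == false]
6. n3.pre = 28  [28]
7. n3.idx = true  [A.ok == true]
8. n2.mk = true  [A₁.pre > 27]
9. n2.pre = 2  [2]
10. n2.idx = true  [not A₀.ok]
11. n0.wid = -5  [A.pre - 7]
12. n0.mk = "vu"  ["vu"]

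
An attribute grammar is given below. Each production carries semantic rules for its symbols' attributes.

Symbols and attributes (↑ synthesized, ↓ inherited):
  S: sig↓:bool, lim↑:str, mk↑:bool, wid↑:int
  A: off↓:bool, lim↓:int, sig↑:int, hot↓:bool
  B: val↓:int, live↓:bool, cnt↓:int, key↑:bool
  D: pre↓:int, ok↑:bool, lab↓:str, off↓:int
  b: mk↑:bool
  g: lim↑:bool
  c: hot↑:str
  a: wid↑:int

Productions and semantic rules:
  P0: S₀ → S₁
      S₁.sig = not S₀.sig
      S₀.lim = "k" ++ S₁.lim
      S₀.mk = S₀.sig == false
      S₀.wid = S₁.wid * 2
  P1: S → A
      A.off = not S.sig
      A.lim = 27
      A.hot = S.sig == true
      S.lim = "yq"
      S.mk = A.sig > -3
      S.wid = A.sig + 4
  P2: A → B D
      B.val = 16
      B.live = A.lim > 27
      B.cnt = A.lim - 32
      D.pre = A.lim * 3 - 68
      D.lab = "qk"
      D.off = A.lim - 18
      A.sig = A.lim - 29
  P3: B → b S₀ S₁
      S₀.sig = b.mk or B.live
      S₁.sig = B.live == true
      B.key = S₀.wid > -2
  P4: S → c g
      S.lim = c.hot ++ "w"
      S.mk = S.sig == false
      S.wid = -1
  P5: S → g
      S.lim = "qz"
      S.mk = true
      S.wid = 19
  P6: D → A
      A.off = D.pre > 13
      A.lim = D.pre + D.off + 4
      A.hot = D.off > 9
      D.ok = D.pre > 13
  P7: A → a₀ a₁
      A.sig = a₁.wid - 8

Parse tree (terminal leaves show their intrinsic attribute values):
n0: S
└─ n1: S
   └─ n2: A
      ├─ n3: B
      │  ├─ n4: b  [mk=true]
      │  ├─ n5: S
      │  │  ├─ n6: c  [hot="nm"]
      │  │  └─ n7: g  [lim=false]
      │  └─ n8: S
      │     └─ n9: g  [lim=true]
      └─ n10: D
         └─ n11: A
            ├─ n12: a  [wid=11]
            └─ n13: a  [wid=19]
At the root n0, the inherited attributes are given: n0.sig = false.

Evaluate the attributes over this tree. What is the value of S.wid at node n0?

1. n0.sig = false  [given at root]
2. n1.sig = true  [not S₀.sig]
3. n2.off = false  [not S.sig]
4. n2.lim = 27  [27]
5. n2.hot = true  [S.sig == true]
6. n3.val = 16  [16]
7. n3.live = false  [A.lim > 27]
8. n3.cnt = -5  [A.lim - 32]
9. n4.mk = true  [terminal]
10. n5.sig = true  [b.mk or B.live]
11. n6.hot = "nm"  [terminal]
12. n7.lim = false  [terminal]
13. n5.lim = "nmw"  [c.hot ++ "w"]
14. n5.mk = false  [S.sig == false]
15. n5.wid = -1  [-1]
16. n8.sig = false  [B.live == true]
17. n9.lim = true  [terminal]
18. n8.lim = "qz"  ["qz"]
19. n8.mk = true  [true]
20. n8.wid = 19  [19]
21. n3.key = true  [S₀.wid > -2]
22. n10.pre = 13  [A.lim * 3 - 68]
23. n10.lab = "qk"  ["qk"]
24. n10.off = 9  [A.lim - 18]
25. n11.off = false  [D.pre > 13]
26. n11.lim = 26  [D.pre + D.off + 4]
27. n11.hot = false  [D.off > 9]
28. n12.wid = 11  [terminal]
29. n13.wid = 19  [terminal]
30. n11.sig = 11  [a₁.wid - 8]
31. n10.ok = false  [D.pre > 13]
32. n2.sig = -2  [A.lim - 29]
33. n1.lim = "yq"  ["yq"]
34. n1.mk = true  [A.sig > -3]
35. n1.wid = 2  [A.sig + 4]
36. n0.lim = "kyq"  ["k" ++ S₁.lim]
37. n0.mk = true  [S₀.sig == false]
38. n0.wid = 4  [S₁.wid * 2]

4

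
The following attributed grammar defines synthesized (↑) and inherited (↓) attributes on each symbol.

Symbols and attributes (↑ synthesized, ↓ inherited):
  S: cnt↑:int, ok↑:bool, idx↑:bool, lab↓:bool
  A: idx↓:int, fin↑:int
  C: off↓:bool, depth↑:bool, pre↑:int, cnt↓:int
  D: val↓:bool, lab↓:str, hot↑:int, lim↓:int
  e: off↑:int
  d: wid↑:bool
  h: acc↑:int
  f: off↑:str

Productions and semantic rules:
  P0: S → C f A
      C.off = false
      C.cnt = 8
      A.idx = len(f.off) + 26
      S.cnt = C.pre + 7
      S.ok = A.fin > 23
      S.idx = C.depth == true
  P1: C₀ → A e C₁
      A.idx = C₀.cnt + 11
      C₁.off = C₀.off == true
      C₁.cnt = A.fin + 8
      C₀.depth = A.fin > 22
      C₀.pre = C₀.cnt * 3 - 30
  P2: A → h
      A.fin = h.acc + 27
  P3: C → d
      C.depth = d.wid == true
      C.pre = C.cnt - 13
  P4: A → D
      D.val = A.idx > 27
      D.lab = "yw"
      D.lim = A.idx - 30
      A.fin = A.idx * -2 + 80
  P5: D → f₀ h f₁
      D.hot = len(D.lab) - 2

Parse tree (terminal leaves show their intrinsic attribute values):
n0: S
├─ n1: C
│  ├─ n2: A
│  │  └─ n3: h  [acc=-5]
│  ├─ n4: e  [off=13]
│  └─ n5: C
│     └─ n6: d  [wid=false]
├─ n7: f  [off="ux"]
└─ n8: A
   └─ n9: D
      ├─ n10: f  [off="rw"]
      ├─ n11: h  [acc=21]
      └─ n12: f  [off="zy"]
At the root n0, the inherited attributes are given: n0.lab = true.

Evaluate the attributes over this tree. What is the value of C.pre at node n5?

17

1. n0.lab = true  [given at root]
2. n1.off = false  [false]
3. n1.cnt = 8  [8]
4. n2.idx = 19  [C₀.cnt + 11]
5. n3.acc = -5  [terminal]
6. n2.fin = 22  [h.acc + 27]
7. n4.off = 13  [terminal]
8. n5.off = false  [C₀.off == true]
9. n5.cnt = 30  [A.fin + 8]
10. n6.wid = false  [terminal]
11. n5.depth = false  [d.wid == true]
12. n5.pre = 17  [C.cnt - 13]
13. n1.depth = false  [A.fin > 22]
14. n1.pre = -6  [C₀.cnt * 3 - 30]
15. n7.off = "ux"  [terminal]
16. n8.idx = 28  [len(f.off) + 26]
17. n9.val = true  [A.idx > 27]
18. n9.lab = "yw"  ["yw"]
19. n9.lim = -2  [A.idx - 30]
20. n10.off = "rw"  [terminal]
21. n11.acc = 21  [terminal]
22. n12.off = "zy"  [terminal]
23. n9.hot = 0  [len(D.lab) - 2]
24. n8.fin = 24  [A.idx * -2 + 80]
25. n0.cnt = 1  [C.pre + 7]
26. n0.ok = true  [A.fin > 23]
27. n0.idx = false  [C.depth == true]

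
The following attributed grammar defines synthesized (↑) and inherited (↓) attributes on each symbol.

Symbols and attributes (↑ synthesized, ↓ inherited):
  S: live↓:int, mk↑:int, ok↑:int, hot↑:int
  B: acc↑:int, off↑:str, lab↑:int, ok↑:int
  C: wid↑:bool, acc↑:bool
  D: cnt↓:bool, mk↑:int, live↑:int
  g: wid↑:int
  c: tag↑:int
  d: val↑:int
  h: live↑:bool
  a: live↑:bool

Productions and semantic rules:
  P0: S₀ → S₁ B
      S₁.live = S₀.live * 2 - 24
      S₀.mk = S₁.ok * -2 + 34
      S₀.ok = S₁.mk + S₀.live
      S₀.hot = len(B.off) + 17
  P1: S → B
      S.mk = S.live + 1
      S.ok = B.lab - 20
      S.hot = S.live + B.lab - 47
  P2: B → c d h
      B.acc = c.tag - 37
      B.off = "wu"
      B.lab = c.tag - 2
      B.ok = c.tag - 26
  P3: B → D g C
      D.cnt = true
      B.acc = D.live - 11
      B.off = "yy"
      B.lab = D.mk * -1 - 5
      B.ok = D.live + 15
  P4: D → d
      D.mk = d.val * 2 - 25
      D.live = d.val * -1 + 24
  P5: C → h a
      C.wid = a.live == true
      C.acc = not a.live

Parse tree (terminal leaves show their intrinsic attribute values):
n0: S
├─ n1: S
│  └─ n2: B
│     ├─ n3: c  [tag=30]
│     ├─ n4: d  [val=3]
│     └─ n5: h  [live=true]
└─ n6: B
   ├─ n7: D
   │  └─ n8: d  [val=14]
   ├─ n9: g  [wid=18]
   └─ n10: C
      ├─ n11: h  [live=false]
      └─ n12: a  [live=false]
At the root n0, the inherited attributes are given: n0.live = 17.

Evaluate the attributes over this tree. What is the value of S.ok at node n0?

1. n0.live = 17  [given at root]
2. n1.live = 10  [S₀.live * 2 - 24]
3. n3.tag = 30  [terminal]
4. n4.val = 3  [terminal]
5. n5.live = true  [terminal]
6. n2.acc = -7  [c.tag - 37]
7. n2.off = "wu"  ["wu"]
8. n2.lab = 28  [c.tag - 2]
9. n2.ok = 4  [c.tag - 26]
10. n1.mk = 11  [S.live + 1]
11. n1.ok = 8  [B.lab - 20]
12. n1.hot = -9  [S.live + B.lab - 47]
13. n7.cnt = true  [true]
14. n8.val = 14  [terminal]
15. n7.mk = 3  [d.val * 2 - 25]
16. n7.live = 10  [d.val * -1 + 24]
17. n9.wid = 18  [terminal]
18. n11.live = false  [terminal]
19. n12.live = false  [terminal]
20. n10.wid = false  [a.live == true]
21. n10.acc = true  [not a.live]
22. n6.acc = -1  [D.live - 11]
23. n6.off = "yy"  ["yy"]
24. n6.lab = -8  [D.mk * -1 - 5]
25. n6.ok = 25  [D.live + 15]
26. n0.mk = 18  [S₁.ok * -2 + 34]
27. n0.ok = 28  [S₁.mk + S₀.live]
28. n0.hot = 19  [len(B.off) + 17]

28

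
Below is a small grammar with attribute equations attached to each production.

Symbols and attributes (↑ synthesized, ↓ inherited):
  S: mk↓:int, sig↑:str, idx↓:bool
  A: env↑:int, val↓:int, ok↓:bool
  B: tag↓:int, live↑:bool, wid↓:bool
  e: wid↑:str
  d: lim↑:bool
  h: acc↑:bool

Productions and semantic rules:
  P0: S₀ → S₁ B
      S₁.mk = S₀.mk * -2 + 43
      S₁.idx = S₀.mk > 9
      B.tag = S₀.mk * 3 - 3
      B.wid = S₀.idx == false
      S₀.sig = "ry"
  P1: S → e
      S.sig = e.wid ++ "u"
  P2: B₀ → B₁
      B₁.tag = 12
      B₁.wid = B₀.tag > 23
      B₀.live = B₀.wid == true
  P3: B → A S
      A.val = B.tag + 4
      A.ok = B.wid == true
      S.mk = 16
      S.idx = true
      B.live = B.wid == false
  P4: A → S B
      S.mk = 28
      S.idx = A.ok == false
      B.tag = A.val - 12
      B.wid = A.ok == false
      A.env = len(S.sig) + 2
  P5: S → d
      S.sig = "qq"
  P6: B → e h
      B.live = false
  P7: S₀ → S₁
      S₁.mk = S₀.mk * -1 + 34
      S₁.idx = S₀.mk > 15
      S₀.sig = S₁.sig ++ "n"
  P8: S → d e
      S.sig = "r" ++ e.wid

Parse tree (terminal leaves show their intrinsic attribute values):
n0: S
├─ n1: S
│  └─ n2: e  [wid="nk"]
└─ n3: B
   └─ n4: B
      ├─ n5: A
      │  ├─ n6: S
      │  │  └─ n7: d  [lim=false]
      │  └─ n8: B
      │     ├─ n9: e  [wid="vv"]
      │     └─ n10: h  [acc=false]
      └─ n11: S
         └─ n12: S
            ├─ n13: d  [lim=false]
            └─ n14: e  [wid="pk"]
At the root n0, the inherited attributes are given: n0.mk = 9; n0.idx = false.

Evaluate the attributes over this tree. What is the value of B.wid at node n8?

1. n0.mk = 9  [given at root]
2. n0.idx = false  [given at root]
3. n1.mk = 25  [S₀.mk * -2 + 43]
4. n1.idx = false  [S₀.mk > 9]
5. n2.wid = "nk"  [terminal]
6. n1.sig = "nku"  [e.wid ++ "u"]
7. n3.tag = 24  [S₀.mk * 3 - 3]
8. n3.wid = true  [S₀.idx == false]
9. n4.tag = 12  [12]
10. n4.wid = true  [B₀.tag > 23]
11. n5.val = 16  [B.tag + 4]
12. n5.ok = true  [B.wid == true]
13. n6.mk = 28  [28]
14. n6.idx = false  [A.ok == false]
15. n7.lim = false  [terminal]
16. n6.sig = "qq"  ["qq"]
17. n8.tag = 4  [A.val - 12]
18. n8.wid = false  [A.ok == false]
19. n9.wid = "vv"  [terminal]
20. n10.acc = false  [terminal]
21. n8.live = false  [false]
22. n5.env = 4  [len(S.sig) + 2]
23. n11.mk = 16  [16]
24. n11.idx = true  [true]
25. n12.mk = 18  [S₀.mk * -1 + 34]
26. n12.idx = true  [S₀.mk > 15]
27. n13.lim = false  [terminal]
28. n14.wid = "pk"  [terminal]
29. n12.sig = "rpk"  ["r" ++ e.wid]
30. n11.sig = "rpkn"  [S₁.sig ++ "n"]
31. n4.live = false  [B.wid == false]
32. n3.live = true  [B₀.wid == true]
33. n0.sig = "ry"  ["ry"]

false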